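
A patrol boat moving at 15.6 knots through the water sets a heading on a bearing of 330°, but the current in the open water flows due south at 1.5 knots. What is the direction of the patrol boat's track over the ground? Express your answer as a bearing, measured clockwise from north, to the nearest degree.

327°

Taking east as x and north as y: velocity relative to the water = (-7.800, 13.510) knots; the water relative to ground = (0.000, -1.500) knots.
Velocity relative to ground = (-7.800, 13.510) + (0.000, -1.500) = (-7.800, 12.010) knots.
Bearing = atan2(-7.80, 12.01) = 327.00° clockwise from north.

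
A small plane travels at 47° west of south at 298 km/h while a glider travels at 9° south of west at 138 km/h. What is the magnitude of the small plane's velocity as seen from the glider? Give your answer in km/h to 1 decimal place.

Taking east as x and north as y: small plane velocity = (-217.943, -203.236) km/h; glider velocity = (-136.301, -21.588) km/h.
Velocity of small plane relative to glider = (-217.943, -203.236) − (-136.301, -21.588) = (-81.642, -181.648) km/h.
Magnitude = |(-81.642, -181.648)| = 199.151 km/h.

199.2 km/h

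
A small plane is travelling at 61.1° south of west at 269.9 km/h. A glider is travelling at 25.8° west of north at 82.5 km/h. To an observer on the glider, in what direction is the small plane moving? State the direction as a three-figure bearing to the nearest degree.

197°

Taking east as x and north as y: small plane velocity = (-130.438, -236.288) km/h; glider velocity = (-35.907, 74.276) km/h.
Velocity of small plane relative to glider = (-130.438, -236.288) − (-35.907, 74.276) = (-94.531, -310.564) km/h.
Bearing = atan2(-94.53, -310.56) = 196.93° clockwise from north.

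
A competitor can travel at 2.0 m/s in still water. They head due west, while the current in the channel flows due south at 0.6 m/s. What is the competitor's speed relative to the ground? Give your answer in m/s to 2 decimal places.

2.09 m/s

Taking east as x and north as y: velocity relative to the water = (-2.000, 0.000) m/s; the water relative to ground = (0.000, -0.600) m/s.
Velocity relative to ground = (-2.000, 0.000) + (0.000, -0.600) = (-2.000, -0.600) m/s.
Speed = |(-2.000, -0.600)| = 2.088 m/s.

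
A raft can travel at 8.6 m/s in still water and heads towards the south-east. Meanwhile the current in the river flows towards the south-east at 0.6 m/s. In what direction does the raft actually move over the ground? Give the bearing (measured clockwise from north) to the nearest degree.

Taking east as x and north as y: velocity relative to the water = (6.081, -6.081) m/s; the water relative to ground = (0.424, -0.424) m/s.
Velocity relative to ground = (6.081, -6.081) + (0.424, -0.424) = (6.505, -6.505) m/s.
Bearing = atan2(6.51, -6.51) = 135.00° clockwise from north.

135°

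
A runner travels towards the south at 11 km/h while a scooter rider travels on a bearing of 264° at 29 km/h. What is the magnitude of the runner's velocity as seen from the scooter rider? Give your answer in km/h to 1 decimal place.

Taking east as x and north as y: runner velocity = (0.000, -11.000) km/h; scooter rider velocity = (-28.841, -3.031) km/h.
Velocity of runner relative to scooter rider = (0.000, -11.000) − (-28.841, -3.031) = (28.841, -7.969) km/h.
Magnitude = |(28.841, -7.969)| = 29.922 km/h.

29.9 km/h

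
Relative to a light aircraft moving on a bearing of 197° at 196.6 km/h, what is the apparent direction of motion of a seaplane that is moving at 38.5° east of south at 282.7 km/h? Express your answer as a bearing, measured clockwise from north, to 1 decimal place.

Taking east as x and north as y: seaplane velocity = (175.985, -221.243) km/h; light aircraft velocity = (-57.480, -188.010) km/h.
Velocity of seaplane relative to light aircraft = (175.985, -221.243) − (-57.480, -188.010) = (233.465, -33.234) km/h.
Bearing = atan2(233.47, -33.23) = 98.10° clockwise from north.

098.1°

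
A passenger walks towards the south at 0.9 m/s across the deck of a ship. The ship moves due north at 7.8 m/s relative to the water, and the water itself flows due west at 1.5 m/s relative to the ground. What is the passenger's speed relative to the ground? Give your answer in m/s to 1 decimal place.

7.1 m/s

In east/north components (m/s): passenger relative to ship = (0.000, -0.900); ship relative to water = (0.000, 7.800); water relative to ground = (-1.500, 0.000).
Sum = (-1.500, 6.900) m/s.
Speed = |(-1.500, 6.900)| = 7.061 m/s.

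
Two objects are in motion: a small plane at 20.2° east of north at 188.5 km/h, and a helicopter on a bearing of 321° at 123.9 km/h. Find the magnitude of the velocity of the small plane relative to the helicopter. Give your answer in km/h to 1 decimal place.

164.2 km/h

Taking east as x and north as y: small plane velocity = (65.089, 176.906) km/h; helicopter velocity = (-77.973, 96.288) km/h.
Velocity of small plane relative to helicopter = (65.089, 176.906) − (-77.973, 96.288) = (143.062, 80.618) km/h.
Magnitude = |(143.062, 80.618)| = 164.213 km/h.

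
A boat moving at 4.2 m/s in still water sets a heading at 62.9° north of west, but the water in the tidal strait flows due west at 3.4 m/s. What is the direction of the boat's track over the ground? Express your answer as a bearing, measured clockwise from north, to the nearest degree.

Taking east as x and north as y: velocity relative to the water = (-1.913, 3.739) m/s; the water relative to ground = (-3.400, 0.000) m/s.
Velocity relative to ground = (-1.913, 3.739) + (-3.400, 0.000) = (-5.313, 3.739) m/s.
Bearing = atan2(-5.31, 3.74) = 305.13° clockwise from north.

305°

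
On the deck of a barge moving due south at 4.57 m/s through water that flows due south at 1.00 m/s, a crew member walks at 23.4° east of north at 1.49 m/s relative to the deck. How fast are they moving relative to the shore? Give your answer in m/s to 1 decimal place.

In east/north components (m/s): crew member relative to barge = (0.592, 1.367); barge relative to water = (0.000, -4.570); water relative to ground = (0.000, -1.000).
Sum = (0.592, -4.203) m/s.
Speed = |(0.592, -4.203)| = 4.244 m/s.

4.2 m/s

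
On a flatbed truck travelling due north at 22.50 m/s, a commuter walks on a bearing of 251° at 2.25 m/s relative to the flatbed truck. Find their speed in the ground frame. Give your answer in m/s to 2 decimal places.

Taking east as x and north as y: flatbed truck velocity = (0.000, 22.500) m/s; commuter velocity relative to flatbed truck = (-2.127, -0.733) m/s.
Velocity relative to ground = (0.000, 22.500) + (-2.127, -0.733) = (-2.127, 21.767) m/s.
Speed = |(-2.127, 21.767)| = 21.871 m/s.

21.87 m/s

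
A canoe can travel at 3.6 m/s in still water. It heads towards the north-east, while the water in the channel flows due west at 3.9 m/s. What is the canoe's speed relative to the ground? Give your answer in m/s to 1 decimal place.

2.9 m/s

Taking east as x and north as y: velocity relative to the water = (2.546, 2.546) m/s; the water relative to ground = (-3.900, 0.000) m/s.
Velocity relative to ground = (2.546, 2.546) + (-3.900, 0.000) = (-1.354, 2.546) m/s.
Speed = |(-1.354, 2.546)| = 2.883 m/s.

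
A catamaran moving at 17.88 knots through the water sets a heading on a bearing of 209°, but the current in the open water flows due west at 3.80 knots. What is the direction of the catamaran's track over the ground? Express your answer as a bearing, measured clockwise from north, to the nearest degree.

Taking east as x and north as y: velocity relative to the water = (-8.668, -15.638) knots; the water relative to ground = (-3.800, 0.000) knots.
Velocity relative to ground = (-8.668, -15.638) + (-3.800, 0.000) = (-12.468, -15.638) knots.
Bearing = atan2(-12.47, -15.64) = 218.57° clockwise from north.

219°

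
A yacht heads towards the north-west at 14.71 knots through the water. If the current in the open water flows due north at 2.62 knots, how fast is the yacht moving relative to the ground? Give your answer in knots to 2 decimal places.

16.67 knots

Taking east as x and north as y: velocity relative to the water = (-10.402, 10.402) knots; the water relative to ground = (0.000, 2.620) knots.
Velocity relative to ground = (-10.402, 10.402) + (0.000, 2.620) = (-10.402, 13.022) knots.
Speed = |(-10.402, 13.022)| = 16.666 knots.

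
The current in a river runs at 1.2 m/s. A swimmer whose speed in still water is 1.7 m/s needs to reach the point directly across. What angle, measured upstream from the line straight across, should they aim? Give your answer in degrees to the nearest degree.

To cancel the current, the upstream component of the swimmer's velocity must equal the flow: 1.7 sin θ = 1.2.
sin θ = 1.2 / 1.7 = 0.7059.
θ = arcsin(0.7059) = 44.901°.

45°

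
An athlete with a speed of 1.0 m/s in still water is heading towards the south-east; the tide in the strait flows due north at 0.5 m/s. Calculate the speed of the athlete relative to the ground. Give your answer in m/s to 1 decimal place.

0.7 m/s

Taking east as x and north as y: velocity relative to the water = (0.707, -0.707) m/s; the water relative to ground = (0.000, 0.500) m/s.
Velocity relative to ground = (0.707, -0.707) + (0.000, 0.500) = (0.707, -0.207) m/s.
Speed = |(0.707, -0.207)| = 0.737 m/s.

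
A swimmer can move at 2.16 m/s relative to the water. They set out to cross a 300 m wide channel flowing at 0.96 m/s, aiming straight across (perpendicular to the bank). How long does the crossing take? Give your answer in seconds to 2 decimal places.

138.89 s

The component of the swimmer's velocity perpendicular to the bank is 2.16 m/s.
The flow acts along the bank and has no component across it.
Time = 300 / 2.160 = 138.889 s.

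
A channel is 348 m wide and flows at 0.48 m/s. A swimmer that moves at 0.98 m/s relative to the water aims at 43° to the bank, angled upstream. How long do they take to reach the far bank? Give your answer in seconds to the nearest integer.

521 s

The component of the swimmer's velocity perpendicular to the bank is 0.98 × sin 43° = 0.668 m/s.
Only the cross-stream component determines the crossing time; the current contributes nothing perpendicular to the bank.
Time = 348 / 0.668 = 520.679 s.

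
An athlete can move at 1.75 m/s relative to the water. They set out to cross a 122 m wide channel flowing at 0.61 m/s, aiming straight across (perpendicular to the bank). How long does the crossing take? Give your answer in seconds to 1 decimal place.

69.7 s

The component of the athlete's velocity perpendicular to the bank is 1.75 m/s.
The flow acts along the bank and has no component across it.
Time = 122 / 1.750 = 69.714 s.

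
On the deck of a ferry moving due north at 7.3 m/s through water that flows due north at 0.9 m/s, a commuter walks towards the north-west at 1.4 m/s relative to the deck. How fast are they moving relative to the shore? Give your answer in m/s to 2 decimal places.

9.24 m/s

In east/north components (m/s): commuter relative to ferry = (-0.990, 0.990); ferry relative to water = (0.000, 7.300); water relative to ground = (0.000, 0.900).
Sum = (-0.990, 9.190) m/s.
Speed = |(-0.990, 9.190)| = 9.243 m/s.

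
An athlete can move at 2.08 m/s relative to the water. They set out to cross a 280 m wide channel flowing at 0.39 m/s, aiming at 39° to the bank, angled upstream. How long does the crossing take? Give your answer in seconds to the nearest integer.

214 s

The component of the athlete's velocity perpendicular to the bank is 2.08 × sin 39° = 1.309 m/s.
Only the cross-stream component determines the crossing time; the current contributes nothing perpendicular to the bank.
Time = 280 / 1.309 = 213.906 s.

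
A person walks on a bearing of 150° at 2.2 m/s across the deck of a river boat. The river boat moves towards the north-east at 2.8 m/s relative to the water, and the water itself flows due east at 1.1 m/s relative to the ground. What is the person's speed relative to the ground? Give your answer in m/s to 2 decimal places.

4.18 m/s

In east/north components (m/s): person relative to river boat = (1.100, -1.905); river boat relative to water = (1.980, 1.980); water relative to ground = (1.100, 0.000).
Sum = (4.180, 0.075) m/s.
Speed = |(4.180, 0.075)| = 4.181 m/s.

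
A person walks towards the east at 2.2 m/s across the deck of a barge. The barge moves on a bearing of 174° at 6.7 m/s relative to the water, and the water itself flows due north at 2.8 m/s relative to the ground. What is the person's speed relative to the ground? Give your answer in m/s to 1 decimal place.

4.8 m/s

In east/north components (m/s): person relative to barge = (2.200, 0.000); barge relative to water = (0.700, -6.663); water relative to ground = (0.000, 2.800).
Sum = (2.900, -3.863) m/s.
Speed = |(2.900, -3.863)| = 4.831 m/s.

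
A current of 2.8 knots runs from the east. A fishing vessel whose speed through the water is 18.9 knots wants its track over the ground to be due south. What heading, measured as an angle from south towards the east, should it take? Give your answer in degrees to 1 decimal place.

The current pushes perpendicular to the desired track; the heading must have a component into the current equal to 2.8 knots: 18.9 sin θ = 2.8.
sin θ = 0.1481, so θ = 8.520°.

8.5°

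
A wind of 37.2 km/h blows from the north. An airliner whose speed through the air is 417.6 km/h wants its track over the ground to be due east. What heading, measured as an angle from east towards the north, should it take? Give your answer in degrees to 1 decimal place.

The wind pushes perpendicular to the desired track; the heading must have a component into the wind equal to 37.2 km/h: 417.6 sin θ = 37.2.
sin θ = 0.0891, so θ = 5.111°.

5.1°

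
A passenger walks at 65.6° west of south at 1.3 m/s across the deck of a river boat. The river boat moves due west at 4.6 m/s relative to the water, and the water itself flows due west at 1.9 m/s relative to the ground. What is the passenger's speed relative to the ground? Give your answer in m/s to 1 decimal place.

In east/north components (m/s): passenger relative to river boat = (-1.184, -0.537); river boat relative to water = (-4.600, 0.000); water relative to ground = (-1.900, 0.000).
Sum = (-7.684, -0.537) m/s.
Speed = |(-7.684, -0.537)| = 7.703 m/s.

7.7 m/s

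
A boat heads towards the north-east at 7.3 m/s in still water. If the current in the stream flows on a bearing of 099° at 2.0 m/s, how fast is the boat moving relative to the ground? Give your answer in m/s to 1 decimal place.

8.6 m/s

Taking east as x and north as y: velocity relative to the water = (5.162, 5.162) m/s; the water relative to ground = (1.975, -0.313) m/s.
Velocity relative to ground = (5.162, 5.162) + (1.975, -0.313) = (7.137, 4.849) m/s.
Speed = |(7.137, 4.849)| = 8.629 m/s.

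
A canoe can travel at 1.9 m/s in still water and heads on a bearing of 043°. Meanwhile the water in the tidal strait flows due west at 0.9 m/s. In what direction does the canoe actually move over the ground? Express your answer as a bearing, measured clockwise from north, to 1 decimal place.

015.9°

Taking east as x and north as y: velocity relative to the water = (1.296, 1.390) m/s; the water relative to ground = (-0.900, 0.000) m/s.
Velocity relative to ground = (1.296, 1.390) + (-0.900, 0.000) = (0.396, 1.390) m/s.
Bearing = atan2(0.40, 1.39) = 15.90° clockwise from north.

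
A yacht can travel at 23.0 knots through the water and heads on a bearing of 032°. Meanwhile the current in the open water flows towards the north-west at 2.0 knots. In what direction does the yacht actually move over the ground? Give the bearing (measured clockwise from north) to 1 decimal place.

Taking east as x and north as y: velocity relative to the water = (12.188, 19.505) knots; the water relative to ground = (-1.414, 1.414) knots.
Velocity relative to ground = (12.188, 19.505) + (-1.414, 1.414) = (10.774, 20.919) knots.
Bearing = atan2(10.77, 20.92) = 27.25° clockwise from north.

027.2°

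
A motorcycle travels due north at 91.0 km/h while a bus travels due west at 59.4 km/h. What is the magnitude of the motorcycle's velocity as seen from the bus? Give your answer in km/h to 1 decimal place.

Taking east as x and north as y: motorcycle velocity = (0.000, 91.000) km/h; bus velocity = (-59.400, 0.000) km/h.
Velocity of motorcycle relative to bus = (0.000, 91.000) − (-59.400, 0.000) = (59.400, 91.000) km/h.
Magnitude = |(59.400, 91.000)| = 108.671 km/h.

108.7 km/h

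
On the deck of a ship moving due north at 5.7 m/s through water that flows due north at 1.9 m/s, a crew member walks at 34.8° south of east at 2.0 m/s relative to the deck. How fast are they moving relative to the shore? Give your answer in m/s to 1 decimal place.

In east/north components (m/s): crew member relative to ship = (1.642, -1.141); ship relative to water = (0.000, 5.700); water relative to ground = (0.000, 1.900).
Sum = (1.642, 6.459) m/s.
Speed = |(1.642, 6.459)| = 6.664 m/s.

6.7 m/s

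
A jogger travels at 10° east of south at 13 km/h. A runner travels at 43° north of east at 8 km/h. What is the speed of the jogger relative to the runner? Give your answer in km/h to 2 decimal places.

18.61 km/h

Taking east as x and north as y: jogger velocity = (2.257, -12.803) km/h; runner velocity = (5.851, 5.456) km/h.
Velocity of jogger relative to runner = (2.257, -12.803) − (5.851, 5.456) = (-3.593, -18.258) km/h.
Magnitude = |(-3.593, -18.258)| = 18.609 km/h.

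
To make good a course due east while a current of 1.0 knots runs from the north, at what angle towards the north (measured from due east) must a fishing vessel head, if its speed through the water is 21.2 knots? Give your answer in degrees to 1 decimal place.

The current pushes perpendicular to the desired track; the heading must have a component into the current equal to 1.0 knots: 21.2 sin θ = 1.0.
sin θ = 0.0472, so θ = 2.704°.

2.7°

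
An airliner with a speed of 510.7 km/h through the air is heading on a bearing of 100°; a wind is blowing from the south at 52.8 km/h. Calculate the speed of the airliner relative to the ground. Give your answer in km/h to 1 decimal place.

504.2 km/h

Taking east as x and north as y: velocity relative to the air = (502.941, -88.682) km/h; the air relative to ground = (0.000, 52.800) km/h.
Velocity relative to ground = (502.941, -88.682) + (0.000, 52.800) = (502.941, -35.882) km/h.
Speed = |(502.941, -35.882)| = 504.220 km/h.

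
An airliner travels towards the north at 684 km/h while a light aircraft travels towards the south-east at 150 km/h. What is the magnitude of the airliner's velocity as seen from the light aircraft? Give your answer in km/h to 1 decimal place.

Taking east as x and north as y: airliner velocity = (0.000, 684.000) km/h; light aircraft velocity = (106.066, -106.066) km/h.
Velocity of airliner relative to light aircraft = (0.000, 684.000) − (106.066, -106.066) = (-106.066, 790.066) km/h.
Magnitude = |(-106.066, 790.066)| = 797.154 km/h.

797.2 km/h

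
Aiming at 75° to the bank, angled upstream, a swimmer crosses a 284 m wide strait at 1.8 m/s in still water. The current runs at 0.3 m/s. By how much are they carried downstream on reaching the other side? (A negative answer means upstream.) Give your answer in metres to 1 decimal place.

-27.1 m

Perpendicular speed = 1.739 m/s; crossing time = 284 / 1.739 = 163.344 s.
Net downstream speed = -0.166 m/s.
Drift = -0.166 × 163.344 = -27.094 m (upstream).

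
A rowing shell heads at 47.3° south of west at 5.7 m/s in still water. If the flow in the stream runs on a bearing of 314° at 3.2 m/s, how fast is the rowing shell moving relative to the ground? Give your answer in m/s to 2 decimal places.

Taking east as x and north as y: velocity relative to the water = (-3.866, -4.189) m/s; the water relative to ground = (-2.302, 2.223) m/s.
Velocity relative to ground = (-3.866, -4.189) + (-2.302, 2.223) = (-6.167, -1.966) m/s.
Speed = |(-6.167, -1.966)| = 6.473 m/s.

6.47 m/s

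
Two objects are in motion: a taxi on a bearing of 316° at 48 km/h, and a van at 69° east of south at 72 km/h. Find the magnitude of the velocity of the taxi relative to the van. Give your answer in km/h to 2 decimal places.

117.27 km/h

Taking east as x and north as y: taxi velocity = (-33.344, 34.528) km/h; van velocity = (67.218, -25.802) km/h.
Velocity of taxi relative to van = (-33.344, 34.528) − (67.218, -25.802) = (-100.561, 60.331) km/h.
Magnitude = |(-100.561, 60.331)| = 117.271 km/h.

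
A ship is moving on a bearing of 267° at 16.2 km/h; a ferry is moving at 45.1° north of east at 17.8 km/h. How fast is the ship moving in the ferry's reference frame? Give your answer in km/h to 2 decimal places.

Taking east as x and north as y: ship velocity = (-16.178, -0.848) km/h; ferry velocity = (12.565, 12.608) km/h.
Velocity of ship relative to ferry = (-16.178, -0.848) − (12.565, 12.608) = (-28.742, -13.456) km/h.
Magnitude = |(-28.742, -13.456)| = 31.736 km/h.

31.74 km/h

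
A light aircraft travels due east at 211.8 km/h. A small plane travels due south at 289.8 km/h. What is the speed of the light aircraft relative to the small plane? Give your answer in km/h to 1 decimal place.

358.9 km/h

Taking east as x and north as y: light aircraft velocity = (211.800, 0.000) km/h; small plane velocity = (0.000, -289.800) km/h.
Velocity of light aircraft relative to small plane = (211.800, 0.000) − (0.000, -289.800) = (211.800, 289.800) km/h.
Magnitude = |(211.800, 289.800)| = 358.947 km/h.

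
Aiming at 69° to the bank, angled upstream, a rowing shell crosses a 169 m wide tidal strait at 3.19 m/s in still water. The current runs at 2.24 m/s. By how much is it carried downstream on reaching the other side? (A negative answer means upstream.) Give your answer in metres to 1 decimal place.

Perpendicular speed = 2.978 m/s; crossing time = 169 / 2.978 = 56.747 s.
Net downstream speed = 1.097 m/s.
Drift = 1.097 × 56.747 = 62.241 m (downstream).

62.2 m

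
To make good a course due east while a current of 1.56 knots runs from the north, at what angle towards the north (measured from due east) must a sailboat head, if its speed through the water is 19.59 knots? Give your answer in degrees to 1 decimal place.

The current pushes perpendicular to the desired track; the heading must have a component into the current equal to 1.56 knots: 19.59 sin θ = 1.56.
sin θ = 0.0796, so θ = 4.567°.

4.6°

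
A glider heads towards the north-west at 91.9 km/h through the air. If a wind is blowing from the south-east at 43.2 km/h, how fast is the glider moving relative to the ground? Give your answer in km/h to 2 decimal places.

135.10 km/h

Taking east as x and north as y: velocity relative to the air = (-64.983, 64.983) km/h; the air relative to ground = (-30.547, 30.547) km/h.
Velocity relative to ground = (-64.983, 64.983) + (-30.547, 30.547) = (-95.530, 95.530) km/h.
Speed = |(-95.530, 95.530)| = 135.100 km/h.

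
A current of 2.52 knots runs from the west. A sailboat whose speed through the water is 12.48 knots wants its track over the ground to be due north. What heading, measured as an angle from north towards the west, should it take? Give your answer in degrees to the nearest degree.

12°

The current pushes perpendicular to the desired track; the heading must have a component into the current equal to 2.52 knots: 12.48 sin θ = 2.52.
sin θ = 0.2019, so θ = 11.649°.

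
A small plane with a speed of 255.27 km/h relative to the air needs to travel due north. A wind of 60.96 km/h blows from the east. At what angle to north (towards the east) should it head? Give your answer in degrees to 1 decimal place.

13.8°

The wind pushes perpendicular to the desired track; the heading must have a component into the wind equal to 60.96 km/h: 255.27 sin θ = 60.96.
sin θ = 0.2388, so θ = 13.816°.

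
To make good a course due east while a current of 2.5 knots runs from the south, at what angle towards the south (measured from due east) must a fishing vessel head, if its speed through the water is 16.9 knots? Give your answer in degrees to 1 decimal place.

The current pushes perpendicular to the desired track; the heading must have a component into the current equal to 2.5 knots: 16.9 sin θ = 2.5.
sin θ = 0.1479, so θ = 8.507°.

8.5°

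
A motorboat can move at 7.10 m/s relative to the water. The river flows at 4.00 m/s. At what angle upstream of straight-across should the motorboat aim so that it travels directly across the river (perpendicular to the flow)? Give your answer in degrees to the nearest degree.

34°

To cancel the current, the upstream component of the motorboat's velocity must equal the flow: 7.10 sin θ = 4.00.
sin θ = 4.00 / 7.10 = 0.5634.
θ = arcsin(0.5634) = 34.290°.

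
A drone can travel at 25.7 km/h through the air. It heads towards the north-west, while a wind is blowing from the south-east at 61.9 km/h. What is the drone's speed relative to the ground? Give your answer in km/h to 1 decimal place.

Taking east as x and north as y: velocity relative to the air = (-18.173, 18.173) km/h; the air relative to ground = (-43.770, 43.770) km/h.
Velocity relative to ground = (-18.173, 18.173) + (-43.770, 43.770) = (-61.943, 61.943) km/h.
Speed = |(-61.943, 61.943)| = 87.600 km/h.

87.6 km/h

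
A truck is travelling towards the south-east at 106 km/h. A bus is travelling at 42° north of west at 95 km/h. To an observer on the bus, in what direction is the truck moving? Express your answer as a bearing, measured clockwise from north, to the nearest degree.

134°

Taking east as x and north as y: truck velocity = (74.953, -74.953) km/h; bus velocity = (-70.599, 63.567) km/h.
Velocity of truck relative to bus = (74.953, -74.953) − (-70.599, 63.567) = (145.552, -138.521) km/h.
Bearing = atan2(145.55, -138.52) = 133.58° clockwise from north.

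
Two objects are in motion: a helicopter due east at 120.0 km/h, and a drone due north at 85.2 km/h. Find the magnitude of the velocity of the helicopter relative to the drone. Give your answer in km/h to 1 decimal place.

147.2 km/h

Taking east as x and north as y: helicopter velocity = (120.000, 0.000) km/h; drone velocity = (0.000, 85.200) km/h.
Velocity of helicopter relative to drone = (120.000, 0.000) − (0.000, 85.200) = (120.000, -85.200) km/h.
Magnitude = |(120.000, -85.200)| = 147.170 km/h.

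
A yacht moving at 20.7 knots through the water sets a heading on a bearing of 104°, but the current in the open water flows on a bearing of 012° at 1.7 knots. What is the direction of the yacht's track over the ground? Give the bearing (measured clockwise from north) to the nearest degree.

Taking east as x and north as y: velocity relative to the water = (20.085, -5.008) knots; the water relative to ground = (0.353, 1.663) knots.
Velocity relative to ground = (20.085, -5.008) + (0.353, 1.663) = (20.439, -3.345) knots.
Bearing = atan2(20.44, -3.34) = 99.29° clockwise from north.

099°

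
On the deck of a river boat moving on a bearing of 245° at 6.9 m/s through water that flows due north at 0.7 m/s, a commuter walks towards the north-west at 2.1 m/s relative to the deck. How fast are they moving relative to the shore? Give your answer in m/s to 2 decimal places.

In east/north components (m/s): commuter relative to river boat = (-1.485, 1.485); river boat relative to water = (-6.254, -2.916); water relative to ground = (0.000, 0.700).
Sum = (-7.738, -0.731) m/s.
Speed = |(-7.738, -0.731)| = 7.773 m/s.

7.77 m/s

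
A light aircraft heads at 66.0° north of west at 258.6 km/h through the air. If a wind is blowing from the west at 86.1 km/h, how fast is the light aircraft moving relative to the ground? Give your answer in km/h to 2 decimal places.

237.01 km/h

Taking east as x and north as y: velocity relative to the air = (-105.182, 236.243) km/h; the air relative to ground = (86.100, 0.000) km/h.
Velocity relative to ground = (-105.182, 236.243) + (86.100, 0.000) = (-19.082, 236.243) km/h.
Speed = |(-19.082, 236.243)| = 237.012 km/h.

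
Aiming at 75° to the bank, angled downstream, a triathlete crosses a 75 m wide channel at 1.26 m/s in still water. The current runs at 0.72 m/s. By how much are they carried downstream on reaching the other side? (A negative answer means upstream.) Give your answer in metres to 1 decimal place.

64.5 m

Perpendicular speed = 1.217 m/s; crossing time = 75 / 1.217 = 61.624 s.
Net downstream speed = 1.046 m/s.
Drift = 1.046 × 61.624 = 64.465 m (downstream).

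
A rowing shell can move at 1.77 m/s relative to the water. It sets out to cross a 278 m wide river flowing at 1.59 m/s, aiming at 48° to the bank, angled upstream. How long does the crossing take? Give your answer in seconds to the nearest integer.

211 s

The component of the rowing shell's velocity perpendicular to the bank is 1.77 × sin 48° = 1.315 m/s.
The current is parallel to the bank, so it does not affect the crossing time.
Time = 278 / 1.315 = 211.348 s.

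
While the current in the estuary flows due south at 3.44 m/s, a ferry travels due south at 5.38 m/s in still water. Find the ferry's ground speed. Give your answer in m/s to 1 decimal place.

8.8 m/s

Taking east as x and north as y: velocity relative to the water = (0.000, -5.380) m/s; the water relative to ground = (0.000, -3.440) m/s.
Velocity relative to ground = (0.000, -5.380) + (0.000, -3.440) = (0.000, -8.820) m/s.
Speed = |(0.000, -8.820)| = 8.820 m/s.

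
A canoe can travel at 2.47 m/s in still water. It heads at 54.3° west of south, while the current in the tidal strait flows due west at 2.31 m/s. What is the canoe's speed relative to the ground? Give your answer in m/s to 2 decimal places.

Taking east as x and north as y: velocity relative to the water = (-2.006, -1.441) m/s; the water relative to ground = (-2.310, 0.000) m/s.
Velocity relative to ground = (-2.006, -1.441) + (-2.310, 0.000) = (-4.316, -1.441) m/s.
Speed = |(-4.316, -1.441)| = 4.550 m/s.

4.55 m/s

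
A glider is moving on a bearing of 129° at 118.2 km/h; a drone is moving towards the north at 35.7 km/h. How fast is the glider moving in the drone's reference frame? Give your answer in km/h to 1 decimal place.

Taking east as x and north as y: glider velocity = (91.859, -74.386) km/h; drone velocity = (0.000, 35.700) km/h.
Velocity of glider relative to drone = (91.859, -74.386) − (0.000, 35.700) = (91.859, -110.086) km/h.
Magnitude = |(91.859, -110.086)| = 143.377 km/h.

143.4 km/h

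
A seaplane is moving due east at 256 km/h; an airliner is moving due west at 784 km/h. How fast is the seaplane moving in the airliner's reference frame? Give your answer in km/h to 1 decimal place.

1040.0 km/h

Taking east as x and north as y: seaplane velocity = (256.000, 0.000) km/h; airliner velocity = (-784.000, 0.000) km/h.
Velocity of seaplane relative to airliner = (256.000, 0.000) − (-784.000, 0.000) = (1040.000, 0.000) km/h.
Magnitude = |(1040.000, 0.000)| = 1040.000 km/h.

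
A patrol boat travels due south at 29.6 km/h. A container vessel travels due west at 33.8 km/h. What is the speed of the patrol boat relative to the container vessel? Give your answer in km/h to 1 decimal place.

Taking east as x and north as y: patrol boat velocity = (0.000, -29.600) km/h; container vessel velocity = (-33.800, 0.000) km/h.
Velocity of patrol boat relative to container vessel = (0.000, -29.600) − (-33.800, 0.000) = (33.800, -29.600) km/h.
Magnitude = |(33.800, -29.600)| = 44.929 km/h.

44.9 km/h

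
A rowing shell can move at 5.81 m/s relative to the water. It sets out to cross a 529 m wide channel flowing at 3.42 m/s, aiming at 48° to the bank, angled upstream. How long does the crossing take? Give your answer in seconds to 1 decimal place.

The component of the rowing shell's velocity perpendicular to the bank is 5.81 × sin 48° = 4.318 m/s.
Only the cross-stream component determines the crossing time; the current contributes nothing perpendicular to the bank.
Time = 529 / 4.318 = 122.520 s.

122.5 s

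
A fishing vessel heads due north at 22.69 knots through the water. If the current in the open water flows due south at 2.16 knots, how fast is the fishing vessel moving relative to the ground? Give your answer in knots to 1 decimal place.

20.5 knots

Taking east as x and north as y: velocity relative to the water = (0.000, 22.690) knots; the water relative to ground = (0.000, -2.160) knots.
Velocity relative to ground = (0.000, 22.690) + (0.000, -2.160) = (0.000, 20.530) knots.
Speed = |(0.000, 20.530)| = 20.530 knots.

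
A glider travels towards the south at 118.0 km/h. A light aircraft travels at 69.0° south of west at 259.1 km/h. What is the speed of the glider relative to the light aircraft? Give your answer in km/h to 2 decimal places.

Taking east as x and north as y: glider velocity = (0.000, -118.000) km/h; light aircraft velocity = (-92.853, -241.891) km/h.
Velocity of glider relative to light aircraft = (0.000, -118.000) − (-92.853, -241.891) = (92.853, 123.891) km/h.
Magnitude = |(92.853, 123.891)| = 154.824 km/h.

154.82 km/h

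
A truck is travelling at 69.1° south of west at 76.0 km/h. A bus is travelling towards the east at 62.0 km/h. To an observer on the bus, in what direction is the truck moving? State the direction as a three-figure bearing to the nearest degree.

231°

Taking east as x and north as y: truck velocity = (-27.112, -71.000) km/h; bus velocity = (62.000, 0.000) km/h.
Velocity of truck relative to bus = (-27.112, -71.000) − (62.000, 0.000) = (-89.112, -71.000) km/h.
Bearing = atan2(-89.11, -71.00) = 231.45° clockwise from north.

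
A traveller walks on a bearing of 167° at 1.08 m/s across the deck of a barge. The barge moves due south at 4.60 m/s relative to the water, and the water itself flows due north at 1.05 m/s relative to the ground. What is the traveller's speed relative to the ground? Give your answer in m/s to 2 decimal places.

4.61 m/s

In east/north components (m/s): traveller relative to barge = (0.243, -1.052); barge relative to water = (0.000, -4.600); water relative to ground = (0.000, 1.050).
Sum = (0.243, -4.602) m/s.
Speed = |(0.243, -4.602)| = 4.609 m/s.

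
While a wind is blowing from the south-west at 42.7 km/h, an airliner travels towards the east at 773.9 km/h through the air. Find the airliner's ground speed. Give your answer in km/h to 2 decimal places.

Taking east as x and north as y: velocity relative to the air = (773.900, 0.000) km/h; the air relative to ground = (30.193, 30.193) km/h.
Velocity relative to ground = (773.900, 0.000) + (30.193, 30.193) = (804.093, 30.193) km/h.
Speed = |(804.093, 30.193)| = 804.660 km/h.

804.66 km/h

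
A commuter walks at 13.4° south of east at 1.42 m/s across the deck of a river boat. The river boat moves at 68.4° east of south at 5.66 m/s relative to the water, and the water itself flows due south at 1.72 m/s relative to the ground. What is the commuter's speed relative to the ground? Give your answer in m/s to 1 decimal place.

In east/north components (m/s): commuter relative to river boat = (1.381, -0.329); river boat relative to water = (5.263, -2.084); water relative to ground = (0.000, -1.720).
Sum = (6.644, -4.133) m/s.
Speed = |(6.644, -4.133)| = 7.824 m/s.

7.8 m/s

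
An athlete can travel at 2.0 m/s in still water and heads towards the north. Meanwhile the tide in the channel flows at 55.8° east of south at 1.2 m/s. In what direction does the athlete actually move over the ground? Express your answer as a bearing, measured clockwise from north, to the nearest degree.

037°

Taking east as x and north as y: velocity relative to the water = (0.000, 2.000) m/s; the water relative to ground = (0.992, -0.675) m/s.
Velocity relative to ground = (0.000, 2.000) + (0.992, -0.675) = (0.992, 1.325) m/s.
Bearing = atan2(0.99, 1.33) = 36.82° clockwise from north.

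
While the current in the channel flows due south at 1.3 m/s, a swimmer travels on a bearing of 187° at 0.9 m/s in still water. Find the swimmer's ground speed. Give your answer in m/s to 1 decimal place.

2.2 m/s

Taking east as x and north as y: velocity relative to the water = (-0.110, -0.893) m/s; the water relative to ground = (0.000, -1.300) m/s.
Velocity relative to ground = (-0.110, -0.893) + (0.000, -1.300) = (-0.110, -2.193) m/s.
Speed = |(-0.110, -2.193)| = 2.196 m/s.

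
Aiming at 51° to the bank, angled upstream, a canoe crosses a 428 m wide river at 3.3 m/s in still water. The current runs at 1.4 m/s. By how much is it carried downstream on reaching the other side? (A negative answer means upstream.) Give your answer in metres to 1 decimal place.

-112.9 m

Perpendicular speed = 2.565 m/s; crossing time = 428 / 2.565 = 166.889 s.
Net downstream speed = -0.677 m/s.
Drift = -0.677 × 166.889 = -112.943 m (upstream).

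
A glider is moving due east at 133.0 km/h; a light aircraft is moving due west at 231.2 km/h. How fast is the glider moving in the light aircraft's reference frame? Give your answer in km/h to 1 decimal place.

364.2 km/h

Taking east as x and north as y: glider velocity = (133.000, 0.000) km/h; light aircraft velocity = (-231.200, 0.000) km/h.
Velocity of glider relative to light aircraft = (133.000, 0.000) − (-231.200, 0.000) = (364.200, 0.000) km/h.
Magnitude = |(364.200, 0.000)| = 364.200 km/h.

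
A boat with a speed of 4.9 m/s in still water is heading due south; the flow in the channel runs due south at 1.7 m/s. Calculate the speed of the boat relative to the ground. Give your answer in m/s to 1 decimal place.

6.6 m/s

Taking east as x and north as y: velocity relative to the water = (0.000, -4.900) m/s; the water relative to ground = (0.000, -1.700) m/s.
Velocity relative to ground = (0.000, -4.900) + (0.000, -1.700) = (0.000, -6.600) m/s.
Speed = |(0.000, -6.600)| = 6.600 m/s.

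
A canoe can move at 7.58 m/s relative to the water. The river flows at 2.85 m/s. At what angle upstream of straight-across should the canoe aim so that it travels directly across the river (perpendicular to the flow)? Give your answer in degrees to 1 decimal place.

22.1°

To cancel the current, the upstream component of the canoe's velocity must equal the flow: 7.58 sin θ = 2.85.
sin θ = 2.85 / 7.58 = 0.3760.
θ = arcsin(0.3760) = 22.085°.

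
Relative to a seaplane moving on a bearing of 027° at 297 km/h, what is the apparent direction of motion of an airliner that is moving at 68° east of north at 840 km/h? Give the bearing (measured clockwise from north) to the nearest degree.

086°

Taking east as x and north as y: airliner velocity = (778.834, 314.670) km/h; seaplane velocity = (134.835, 264.629) km/h.
Velocity of airliner relative to seaplane = (778.834, 314.670) − (134.835, 264.629) = (643.999, 50.041) km/h.
Bearing = atan2(644.00, 50.04) = 85.56° clockwise from north.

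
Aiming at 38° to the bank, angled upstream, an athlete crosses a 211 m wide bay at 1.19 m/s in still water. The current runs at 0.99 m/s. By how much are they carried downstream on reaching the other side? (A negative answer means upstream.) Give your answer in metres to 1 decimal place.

Perpendicular speed = 0.733 m/s; crossing time = 211 / 0.733 = 288.001 s.
Net downstream speed = 0.052 m/s.
Drift = 0.052 × 288.001 = 15.053 m (downstream).

15.1 m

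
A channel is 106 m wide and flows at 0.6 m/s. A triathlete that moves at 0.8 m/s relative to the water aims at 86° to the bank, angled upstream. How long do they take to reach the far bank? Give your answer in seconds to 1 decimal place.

The component of the triathlete's velocity perpendicular to the bank is 0.8 × sin 86° = 0.798 m/s.
The flow acts along the bank and has no component across it.
Time = 106 / 0.798 = 132.824 s.

132.8 s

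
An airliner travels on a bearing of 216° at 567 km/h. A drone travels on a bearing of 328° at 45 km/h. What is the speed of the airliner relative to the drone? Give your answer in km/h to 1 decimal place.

Taking east as x and north as y: airliner velocity = (-333.274, -458.713) km/h; drone velocity = (-23.846, 38.162) km/h.
Velocity of airliner relative to drone = (-333.274, -458.713) − (-23.846, 38.162) = (-309.428, -496.875) km/h.
Magnitude = |(-309.428, -496.875)| = 585.346 km/h.

585.3 km/h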